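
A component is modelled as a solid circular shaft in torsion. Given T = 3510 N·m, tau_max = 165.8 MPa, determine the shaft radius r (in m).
Model: a solid circular shaft in torsion, so tau_max = (2·T) / (π·r^3).
Solve for r: r = ((2·T) / (π·tau_max))^(1/3).
Convert to SI units:
  tau_max = 165.8 MPa = 1.658 × 10⁸ Pa
Substitute:
  r = ((2 × 3510) / (π × (1.658 × 10⁸)))^(1/3)
  r = 0.0238 m
Final answer: r = 0.0238 m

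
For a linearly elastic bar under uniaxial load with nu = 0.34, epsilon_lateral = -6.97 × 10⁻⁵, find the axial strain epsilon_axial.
Model: a linearly elastic bar under uniaxial load, so epsilon_lateral = -nu·epsilon_axial.
Solve for epsilon_axial: epsilon_axial = -epsilon_lateral / nu.
Substitute:
  epsilon_axial = -(-6.97 × 10⁻⁵) / 0.34
  epsilon_axial = 0.000205
Final answer: epsilon_axial = 0.000205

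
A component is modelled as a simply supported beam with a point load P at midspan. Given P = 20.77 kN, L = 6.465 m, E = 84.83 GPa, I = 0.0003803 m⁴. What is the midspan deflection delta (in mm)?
Model: a simply supported beam with a point load P at midspan, so delta = (P·L^3) / (48·E·I).
Convert to SI units:
  P = 20.77 kN = 20770 N
  E = 84.83 GPa = 8.483 × 10¹⁰ Pa
Substitute:
  delta = (20770 × 6.465^3) / (48 × (8.483 × 10¹⁰) × 0.0003803)
  delta = 0.003624 m
Convert: delta = 0.003624 m = 3.624 mm
Final answer: delta = 3.624 mm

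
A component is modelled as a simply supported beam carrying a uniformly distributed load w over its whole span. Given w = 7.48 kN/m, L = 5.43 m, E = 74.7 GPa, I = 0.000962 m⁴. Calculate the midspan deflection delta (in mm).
Model: a simply supported beam carrying a uniformly distributed load w over its whole span, so delta = (5·w·L^4) / (384·E·I).
Convert to SI units:
  w = 7.48 kN/m = 7480 N/m
  E = 74.7 GPa = 7.47 × 10¹⁰ Pa
Substitute:
  delta = (5 × 7480 × 5.43^4) / (384 × (7.47 × 10¹⁰) × 0.000962)
  delta = 0.001178 m
Convert: delta = 0.001178 m = 1.178 mm
Final answer: delta = 1.178 mm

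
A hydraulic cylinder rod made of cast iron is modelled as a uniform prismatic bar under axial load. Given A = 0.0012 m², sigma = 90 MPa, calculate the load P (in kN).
Model: a uniform prismatic bar under axial load, so sigma = P / A.
Solve for P: P = sigma·A.
Convert to SI units:
  sigma = 90 MPa = 9 × 10⁷ Pa
Substitute:
  P = (9 × 10⁷) × 0.0012
  P = 108000 N
Convert: P = 108000 N = 108 kN
Final answer: P = 108 kN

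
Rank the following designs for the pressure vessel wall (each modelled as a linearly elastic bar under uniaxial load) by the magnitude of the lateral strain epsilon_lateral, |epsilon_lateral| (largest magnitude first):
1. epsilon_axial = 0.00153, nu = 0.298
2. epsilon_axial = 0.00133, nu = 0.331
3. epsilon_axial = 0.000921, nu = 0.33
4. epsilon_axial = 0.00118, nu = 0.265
Model: a linearly elastic bar under uniaxial load, so epsilon_lateral = -nu·epsilon_axial (SI units).
  Case 1: epsilon_lateral = -(0.298 × 0.00153) = -0.0004559
  Case 2: epsilon_lateral = -(0.331 × 0.00133) = -0.0004402
  Case 3: epsilon_lateral = -(0.33 × 0.000921) = -0.0003039
  Case 4: epsilon_lateral = -(0.265 × 0.00118) = -0.0003127
Ordering by |epsilon_lateral|: 0.0004559 (case 1) > 0.0004402 (case 2) > 0.0003127 (case 4) > 0.0003039 (case 3)
Final answer: 1, 2, 4, 3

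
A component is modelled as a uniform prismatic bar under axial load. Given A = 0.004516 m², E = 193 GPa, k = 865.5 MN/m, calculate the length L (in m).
Model: a uniform prismatic bar under axial load, so k = (A·E) / L.
Solve for L: L = (A·E) / k.
Convert to SI units:
  E = 193 GPa = 1.93 × 10¹¹ Pa
  k = 865.5 MN/m = 8.655 × 10⁸ N/m
Substitute:
  L = (0.004516 × (1.93 × 10¹¹)) / (8.655 × 10⁸)
  L = 1.007 m
Final answer: L = 1.007 m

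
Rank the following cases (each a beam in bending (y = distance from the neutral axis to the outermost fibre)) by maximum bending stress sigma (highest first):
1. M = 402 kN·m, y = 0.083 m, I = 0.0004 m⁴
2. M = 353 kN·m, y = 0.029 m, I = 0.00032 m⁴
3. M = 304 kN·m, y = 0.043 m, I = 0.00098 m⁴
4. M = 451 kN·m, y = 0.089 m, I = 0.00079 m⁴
Model: a beam in bending (y = distance from the neutral axis to the outermost fibre), so sigma = (M·y) / I (SI units).
  Case 1: sigma = (402000 × 0.083) / 0.0004 = 8.342 × 10⁷ Pa = 83.42 MPa
  Case 2: sigma = (353000 × 0.029) / 0.00032 = 3.199 × 10⁷ Pa = 31.99 MPa
  Case 3: sigma = (304000 × 0.043) / 0.00098 = 1.334 × 10⁷ Pa = 13.34 MPa
  Case 4: sigma = (451000 × 0.089) / 0.00079 = 5.081 × 10⁷ Pa = 50.81 MPa
Ordering: 83.42 MPa (case 1) > 50.81 MPa (case 4) > 31.99 MPa (case 2) > 13.34 MPa (case 3)
Final answer: 1, 4, 2, 3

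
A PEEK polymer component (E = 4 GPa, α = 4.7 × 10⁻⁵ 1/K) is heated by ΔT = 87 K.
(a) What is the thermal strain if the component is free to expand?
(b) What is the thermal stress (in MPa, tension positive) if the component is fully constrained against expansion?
(a) Free thermal strain ε_th = α·ΔT = (4.7 × 10⁻⁵) × 87 = 0.004089
(b) Fully constrained, the expansion is suppressed, so σ = -E·α·ΔT. Convert E = 4 GPa = 4 × 10⁹ Pa.
  σ = -(4 × 10⁹) × (4.7 × 10⁻⁵) × 87 = -1.636 × 10⁷ Pa = -16.36 MPa (compressive)
Final answer: (a) ε_th = 0.004089, (b) σ = -16.36 MPa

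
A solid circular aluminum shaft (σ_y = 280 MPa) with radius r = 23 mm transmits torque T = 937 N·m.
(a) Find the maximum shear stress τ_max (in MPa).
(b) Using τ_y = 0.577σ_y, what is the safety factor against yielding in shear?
(a) For a solid circular shaft, τ_max = T·r/J with J = π·r^4/2, i.e. τ_max = 2·T / (π·r^3). Convert r = 23 mm = 0.023 m.
  τ_max = (2 × 937) / (π × 0.023^3) = 4.903 × 10⁷ Pa = 49.03 MPa
(b) τ_y = 0.577 × 280 = 161.56 MPa
  SF = τ_y/τ_max = 161.56 / 49.03 = 3.295
Final answer: (a) τ_max = 49.03 MPa, (b) SF = 3.295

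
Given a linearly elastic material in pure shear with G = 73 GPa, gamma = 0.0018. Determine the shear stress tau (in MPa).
Model: a linearly elastic material in pure shear, so tau = G·gamma.
Convert to SI units:
  G = 73 GPa = 7.3 × 10¹⁰ Pa
Substitute:
  tau = (7.3 × 10¹⁰) × 0.0018
  tau = 1.314 × 10⁸ Pa
Convert: tau = 1.314 × 10⁸ Pa = 131.4 MPa
Final answer: tau = 131.4 MPa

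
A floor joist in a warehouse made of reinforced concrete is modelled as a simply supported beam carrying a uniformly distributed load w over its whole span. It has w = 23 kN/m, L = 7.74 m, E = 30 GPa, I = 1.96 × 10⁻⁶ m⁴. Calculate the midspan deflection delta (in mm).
Model: a simply supported beam carrying a uniformly distributed load w over its whole span, so delta = (5·w·L^4) / (384·E·I).
Convert to SI units:
  w = 23 kN/m = 23000 N/m
  E = 30 GPa = 3 × 10¹⁰ Pa
Substitute:
  delta = (5 × 23000 × 7.74^4) / (384 × (3 × 10¹⁰) × (1.96 × 10⁻⁶))
  delta = 18.28 m
Convert: delta = 18.28 m = 18280 mm
Final answer: delta = 18280 mm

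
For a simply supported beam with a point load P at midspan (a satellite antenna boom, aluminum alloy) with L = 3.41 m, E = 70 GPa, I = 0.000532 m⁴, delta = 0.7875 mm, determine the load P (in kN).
Model: a simply supported beam with a point load P at midspan, so delta = (P·L^3) / (48·E·I).
Solve for P: P = (48·delta·E·I) / L^3.
Convert to SI units:
  E = 70 GPa = 7 × 10¹⁰ Pa
  delta = 0.7875 mm = 0.0007875 m
Substitute:
  P = (48 × 0.0007875 × (7 × 10¹⁰) × 0.000532) / 3.41^3
  P = 35500 N
Convert: P = 35500 N = 35.5 kN
Final answer: P = 35.5 kN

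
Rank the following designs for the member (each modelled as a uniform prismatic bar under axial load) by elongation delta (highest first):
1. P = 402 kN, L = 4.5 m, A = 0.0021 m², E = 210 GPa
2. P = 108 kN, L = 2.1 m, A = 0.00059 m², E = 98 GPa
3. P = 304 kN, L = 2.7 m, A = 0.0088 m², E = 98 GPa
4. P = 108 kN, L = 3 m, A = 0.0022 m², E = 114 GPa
Model: a uniform prismatic bar under axial load, so delta = (P·L) / (A·E) (SI units).
  Case 1: delta = (402000 × 4.5) / (0.0021 × (2.1 × 10¹¹)) = 0.004102 m = 4.102 mm
  Case 2: delta = (108000 × 2.1) / (0.00059 × (9.8 × 10¹⁰)) = 0.003923 m = 3.923 mm
  Case 3: delta = (304000 × 2.7) / (0.0088 × (9.8 × 10¹⁰)) = 0.0009518 m = 0.9518 mm
  Case 4: delta = (108000 × 3) / (0.0022 × (1.14 × 10¹¹)) = 0.001292 m = 1.292 mm
Ordering: 4.102 mm (case 1) > 3.923 mm (case 2) > 1.292 mm (case 4) > 0.9518 mm (case 3)
Final answer: 1, 2, 4, 3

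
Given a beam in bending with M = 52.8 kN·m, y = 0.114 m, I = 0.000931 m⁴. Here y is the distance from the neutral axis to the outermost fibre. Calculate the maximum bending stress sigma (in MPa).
Model: a beam in bending, so sigma = (M·y) / I.
Convert to SI units:
  M = 52.8 kN·m = 52800 N·m
Substitute:
  sigma = (52800 × 0.114) / 0.000931
  sigma = 6.465 × 10⁶ Pa
Convert: sigma = 6.465 × 10⁶ Pa = 6.465 MPa
Final answer: sigma = 6.465 MPa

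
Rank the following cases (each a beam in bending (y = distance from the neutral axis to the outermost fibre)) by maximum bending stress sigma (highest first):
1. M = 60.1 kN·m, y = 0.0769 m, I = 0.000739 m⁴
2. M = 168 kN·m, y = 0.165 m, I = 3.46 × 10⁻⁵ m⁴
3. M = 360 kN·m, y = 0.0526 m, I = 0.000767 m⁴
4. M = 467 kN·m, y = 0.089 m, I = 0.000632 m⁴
Model: a beam in bending (y = distance from the neutral axis to the outermost fibre), so sigma = (M·y) / I (SI units).
  Case 1: sigma = (60100 × 0.0769) / 0.000739 = 6.254 × 10⁶ Pa = 6.254 MPa
  Case 2: sigma = (168000 × 0.165) / (3.46 × 10⁻⁵) = 8.012 × 10⁸ Pa = 801.2 MPa
  Case 3: sigma = (360000 × 0.0526) / 0.000767 = 2.469 × 10⁷ Pa = 24.69 MPa
  Case 4: sigma = (467000 × 0.089) / 0.000632 = 6.576 × 10⁷ Pa = 65.76 MPa
Ordering: 801.2 MPa (case 2) > 65.76 MPa (case 4) > 24.69 MPa (case 3) > 6.254 MPa (case 1)
Final answer: 2, 4, 3, 1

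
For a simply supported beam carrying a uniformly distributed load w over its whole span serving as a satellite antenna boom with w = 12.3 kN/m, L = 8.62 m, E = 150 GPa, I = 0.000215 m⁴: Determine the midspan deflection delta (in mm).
Model: a simply supported beam carrying a uniformly distributed load w over its whole span, so delta = (5·w·L^4) / (384·E·I).
Convert to SI units:
  w = 12.3 kN/m = 12300 N/m
  E = 150 GPa = 1.5 × 10¹¹ Pa
Substitute:
  delta = (5 × 12300 × 8.62^4) / (384 × (1.5 × 10¹¹) × 0.000215)
  delta = 0.02742 m
Convert: delta = 0.02742 m = 27.42 mm
Final answer: delta = 27.42 mm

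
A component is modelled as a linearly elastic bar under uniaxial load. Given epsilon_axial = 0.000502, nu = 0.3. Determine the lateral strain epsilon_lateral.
Model: a linearly elastic bar under uniaxial load, so epsilon_lateral = -nu·epsilon_axial.
Substitute:
  epsilon_lateral = -(0.3 × 0.000502)
  epsilon_lateral = -0.0001506
Final answer: epsilon_lateral = -0.0001506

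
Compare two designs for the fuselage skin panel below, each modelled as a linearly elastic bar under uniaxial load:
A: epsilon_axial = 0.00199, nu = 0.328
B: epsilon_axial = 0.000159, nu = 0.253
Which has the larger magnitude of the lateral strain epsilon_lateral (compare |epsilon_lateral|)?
Model: a linearly elastic bar under uniaxial load, so epsilon_lateral = -nu·epsilon_axial (SI units).
  A: epsilon_lateral = -(0.328 × 0.00199) = -0.0006527
  B: epsilon_lateral = -(0.253 × 0.000159) = -4.023 × 10⁻⁵
|epsilon_lateral|: A = 0.0006527, B = 4.023 × 10⁻⁵, so A is larger in magnitude.
Final answer: A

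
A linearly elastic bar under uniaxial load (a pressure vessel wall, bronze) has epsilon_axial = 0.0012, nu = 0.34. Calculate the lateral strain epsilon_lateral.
Model: a linearly elastic bar under uniaxial load, so epsilon_lateral = -nu·epsilon_axial.
Substitute:
  epsilon_lateral = -(0.34 × 0.0012)
  epsilon_lateral = -0.000408
Final answer: epsilon_lateral = -0.000408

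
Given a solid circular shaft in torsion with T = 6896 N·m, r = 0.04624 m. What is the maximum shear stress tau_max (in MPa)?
Model: a solid circular shaft in torsion, so tau_max = (2·T) / (π·r^3).
Substitute:
  tau_max = (2 × 6896) / (π × 0.04624^3)
  tau_max = 4.44 × 10⁷ Pa
Convert: tau_max = 4.44 × 10⁷ Pa = 44.4 MPa
Final answer: tau_max = 44.4 MPa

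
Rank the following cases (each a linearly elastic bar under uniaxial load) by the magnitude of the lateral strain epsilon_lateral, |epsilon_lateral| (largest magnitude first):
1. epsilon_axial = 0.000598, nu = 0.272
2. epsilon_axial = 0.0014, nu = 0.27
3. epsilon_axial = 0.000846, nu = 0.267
Model: a linearly elastic bar under uniaxial load, so epsilon_lateral = -nu·epsilon_axial (SI units).
  Case 1: epsilon_lateral = -(0.272 × 0.000598) = -0.0001627
  Case 2: epsilon_lateral = -(0.27 × 0.0014) = -0.000378
  Case 3: epsilon_lateral = -(0.267 × 0.000846) = -0.0002259
Ordering by |epsilon_lateral|: 0.000378 (case 2) > 0.0002259 (case 3) > 0.0001627 (case 1)
Final answer: 2, 3, 1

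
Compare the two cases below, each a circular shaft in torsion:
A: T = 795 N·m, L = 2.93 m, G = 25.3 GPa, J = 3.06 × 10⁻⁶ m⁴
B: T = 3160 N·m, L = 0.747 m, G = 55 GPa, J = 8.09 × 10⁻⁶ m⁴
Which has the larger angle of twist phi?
Model: a circular shaft in torsion, so phi = (T·L) / (G·J) (SI units).
  A: phi = (795 × 2.93) / ((2.53 × 10¹⁰) × (3.06 × 10⁻⁶)) = 0.03009 rad = 1.724°
  B: phi = (3160 × 0.747) / ((5.5 × 10¹⁰) × (8.09 × 10⁻⁶)) = 0.005305 rad = 0.304°
1.724° > 0.304°, so A is larger.
Final answer: A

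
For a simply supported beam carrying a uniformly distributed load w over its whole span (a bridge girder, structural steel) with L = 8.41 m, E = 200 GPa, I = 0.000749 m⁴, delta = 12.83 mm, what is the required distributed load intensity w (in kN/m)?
Model: a simply supported beam carrying a uniformly distributed load w over its whole span, so delta = (5·w·L^4) / (384·E·I).
Solve for w: w = (384·delta·E·I) / (5·L^4).
Convert to SI units:
  E = 200 GPa = 2 × 10¹¹ Pa
  delta = 12.83 mm = 0.01283 m
Substitute:
  w = (384 × 0.01283 × (2 × 10¹¹) × 0.000749) / (5 × 8.41^4)
  w = 29510 N/m
Convert: w = 29510 N/m = 29.51 kN/m
Final answer: w = 29.51 kN/m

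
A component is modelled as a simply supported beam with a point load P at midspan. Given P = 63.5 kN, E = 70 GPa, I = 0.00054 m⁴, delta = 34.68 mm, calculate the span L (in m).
Model: a simply supported beam with a point load P at midspan, so delta = (P·L^3) / (48·E·I).
Solve for L: L = ((48·delta·E·I) / P)^(1/3).
Convert to SI units:
  P = 63.5 kN = 63500 N
  E = 70 GPa = 7 × 10¹⁰ Pa
  delta = 34.68 mm = 0.03468 m
Substitute:
  L = ((48 × 0.03468 × (7 × 10¹⁰) × 0.00054) / 63500)^(1/3)
  L = 9.97 m
Final answer: L = 9.97 m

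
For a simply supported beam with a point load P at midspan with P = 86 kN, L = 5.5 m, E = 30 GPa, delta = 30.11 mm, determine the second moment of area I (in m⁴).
Model: a simply supported beam with a point load P at midspan, so delta = (P·L^3) / (48·E·I).
Solve for I: I = (P·L^3) / (48·delta·E).
Convert to SI units:
  P = 86 kN = 86000 N
  E = 30 GPa = 3 × 10¹⁰ Pa
  delta = 30.11 mm = 0.03011 m
Substitute:
  I = (86000 × 5.5^3) / (48 × 0.03011 × (3 × 10¹⁰))
  I = 0.00033 m⁴
Final answer: I = 0.00033 m⁴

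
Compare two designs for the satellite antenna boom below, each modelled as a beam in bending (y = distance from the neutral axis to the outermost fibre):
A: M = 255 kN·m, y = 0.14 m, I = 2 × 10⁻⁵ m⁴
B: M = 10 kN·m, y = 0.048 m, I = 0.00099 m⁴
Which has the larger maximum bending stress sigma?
Model: a beam in bending (y = distance from the neutral axis to the outermost fibre), so sigma = (M·y) / I (SI units).
  A: sigma = (255000 × 0.14) / (2 × 10⁻⁵) = 1.785 × 10⁹ Pa = 1785 MPa
  B: sigma = (10000 × 0.048) / 0.00099 = 484800 Pa = 0.4848 MPa
1785 MPa > 0.4848 MPa, so A is larger.
Final answer: A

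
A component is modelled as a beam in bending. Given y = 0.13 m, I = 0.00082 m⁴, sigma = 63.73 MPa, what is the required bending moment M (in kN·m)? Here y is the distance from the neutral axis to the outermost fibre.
Model: a beam in bending, so sigma = (M·y) / I.
Solve for M: M = (sigma·I) / y.
Convert to SI units:
  sigma = 63.73 MPa = 6.373 × 10⁷ Pa
Substitute:
  M = ((6.373 × 10⁷) × 0.00082) / 0.13
  M = 402000 N·m
Convert: M = 402000 N·m = 402 kN·m
Final answer: M = 402 kN·m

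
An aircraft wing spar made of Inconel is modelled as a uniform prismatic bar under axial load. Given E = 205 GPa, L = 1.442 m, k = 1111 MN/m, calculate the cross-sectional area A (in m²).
Model: a uniform prismatic bar under axial load, so k = (A·E) / L.
Solve for A: A = (k·L) / E.
Convert to SI units:
  E = 205 GPa = 2.05 × 10¹¹ Pa
  k = 1111 MN/m = 1.111 × 10⁹ N/m
Substitute:
  A = ((1.111 × 10⁹) × 1.442) / (2.05 × 10¹¹)
  A = 0.007815 m²
Final answer: A = 0.007815 m²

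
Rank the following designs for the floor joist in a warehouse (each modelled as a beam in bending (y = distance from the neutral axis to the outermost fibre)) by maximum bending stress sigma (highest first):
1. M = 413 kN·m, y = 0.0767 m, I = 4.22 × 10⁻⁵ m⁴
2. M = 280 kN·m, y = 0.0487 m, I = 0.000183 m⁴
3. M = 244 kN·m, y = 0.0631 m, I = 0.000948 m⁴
Model: a beam in bending (y = distance from the neutral axis to the outermost fibre), so sigma = (M·y) / I (SI units).
  Case 1: sigma = (413000 × 0.0767) / (4.22 × 10⁻⁵) = 7.506 × 10⁸ Pa = 750.6 MPa
  Case 2: sigma = (280000 × 0.0487) / 0.000183 = 7.451 × 10⁷ Pa = 74.51 MPa
  Case 3: sigma = (244000 × 0.0631) / 0.000948 = 1.624 × 10⁷ Pa = 16.24 MPa
Ordering: 750.6 MPa (case 1) > 74.51 MPa (case 2) > 16.24 MPa (case 3)
Final answer: 1, 2, 3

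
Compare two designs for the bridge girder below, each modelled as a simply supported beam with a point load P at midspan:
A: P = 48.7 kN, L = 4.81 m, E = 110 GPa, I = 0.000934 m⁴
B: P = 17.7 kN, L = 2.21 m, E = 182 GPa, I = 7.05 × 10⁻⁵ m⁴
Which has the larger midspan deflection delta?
Model: a simply supported beam with a point load P at midspan, so delta = (P·L^3) / (48·E·I) (SI units).
  A: delta = (48700 × 4.81^3) / (48 × (1.1 × 10¹¹) × 0.000934) = 0.001099 m = 1.099 mm
  B: delta = (17700 × 2.21^3) / (48 × (1.82 × 10¹¹) × (7.05 × 10⁻⁵)) = 0.0003102 m = 0.3102 mm
1.099 mm > 0.3102 mm, so A is larger.
Final answer: A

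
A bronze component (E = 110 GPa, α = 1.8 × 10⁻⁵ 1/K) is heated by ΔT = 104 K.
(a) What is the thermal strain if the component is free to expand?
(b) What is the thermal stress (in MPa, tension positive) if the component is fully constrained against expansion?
(a) Free thermal strain ε_th = α·ΔT = (1.8 × 10⁻⁵) × 104 = 0.001872
(b) Fully constrained, the expansion is suppressed, so σ = -E·α·ΔT. Convert E = 110 GPa = 1.1 × 10¹¹ Pa.
  σ = -(1.1 × 10¹¹) × (1.8 × 10⁻⁵) × 104 = -2.059 × 10⁸ Pa = -205.9 MPa (compressive)
Final answer: (a) ε_th = 0.001872, (b) σ = -205.9 MPa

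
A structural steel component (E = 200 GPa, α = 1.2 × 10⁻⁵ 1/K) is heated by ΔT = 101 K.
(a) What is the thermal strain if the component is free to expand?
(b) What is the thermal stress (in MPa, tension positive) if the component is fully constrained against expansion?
(a) Free thermal strain ε_th = α·ΔT = (1.2 × 10⁻⁵) × 101 = 0.001212
(b) Fully constrained, the expansion is suppressed, so σ = -E·α·ΔT. Convert E = 200 GPa = 2 × 10¹¹ Pa.
  σ = -(2 × 10¹¹) × (1.2 × 10⁻⁵) × 101 = -2.424 × 10⁸ Pa = -242.4 MPa (compressive)
Final answer: (a) ε_th = 0.001212, (b) σ = -242.4 MPa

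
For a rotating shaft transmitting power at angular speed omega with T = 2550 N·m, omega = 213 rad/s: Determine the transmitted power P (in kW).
Model: a rotating shaft transmitting power at angular speed omega, so P = T·omega.
Substitute:
  P = 2550 × 213
  P = 543200 W
Convert: P = 543200 W = 543.2 kW
Final answer: P = 543.2 kW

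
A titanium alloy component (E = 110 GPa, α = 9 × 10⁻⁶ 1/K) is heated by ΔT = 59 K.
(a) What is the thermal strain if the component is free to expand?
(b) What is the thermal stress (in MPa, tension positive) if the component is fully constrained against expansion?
(a) Free thermal strain ε_th = α·ΔT = (9 × 10⁻⁶) × 59 = 0.000531
(b) Fully constrained, the expansion is suppressed, so σ = -E·α·ΔT. Convert E = 110 GPa = 1.1 × 10¹¹ Pa.
  σ = -(1.1 × 10¹¹) × (9 × 10⁻⁶) × 59 = -5.841 × 10⁷ Pa = -58.41 MPa (compressive)
Final answer: (a) ε_th = 0.000531, (b) σ = -58.41 MPa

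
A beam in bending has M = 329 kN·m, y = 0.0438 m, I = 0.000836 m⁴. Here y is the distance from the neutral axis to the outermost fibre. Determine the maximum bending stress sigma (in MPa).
Model: a beam in bending, so sigma = (M·y) / I.
Convert to SI units:
  M = 329 kN·m = 329000 N·m
Substitute:
  sigma = (329000 × 0.0438) / 0.000836
  sigma = 1.724 × 10⁷ Pa
Convert: sigma = 1.724 × 10⁷ Pa = 17.24 MPa
Final answer: sigma = 17.24 MPa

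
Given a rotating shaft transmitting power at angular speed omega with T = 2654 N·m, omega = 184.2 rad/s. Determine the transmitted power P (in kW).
Model: a rotating shaft transmitting power at angular speed omega, so P = T·omega.
Substitute:
  P = 2654 × 184.2
  P = 488900 W
Convert: P = 488900 W = 488.9 kW
Final answer: P = 488.9 kW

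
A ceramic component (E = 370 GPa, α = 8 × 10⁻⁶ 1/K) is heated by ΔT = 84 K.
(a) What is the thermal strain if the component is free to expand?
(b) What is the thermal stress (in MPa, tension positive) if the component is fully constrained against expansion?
(a) Free thermal strain ε_th = α·ΔT = (8 × 10⁻⁶) × 84 = 0.000672
(b) Fully constrained, the expansion is suppressed, so σ = -E·α·ΔT. Convert E = 370 GPa = 3.7 × 10¹¹ Pa.
  σ = -(3.7 × 10¹¹) × (8 × 10⁻⁶) × 84 = -2.486 × 10⁸ Pa = -248.6 MPa (compressive)
Final answer: (a) ε_th = 0.000672, (b) σ = -248.6 MPa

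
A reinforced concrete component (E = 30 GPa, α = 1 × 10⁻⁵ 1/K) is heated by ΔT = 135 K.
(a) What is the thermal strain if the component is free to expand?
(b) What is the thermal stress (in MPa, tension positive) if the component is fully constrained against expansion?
(a) Free thermal strain ε_th = α·ΔT = (1 × 10⁻⁵) × 135 = 0.00135
(b) Fully constrained, the expansion is suppressed, so σ = -E·α·ΔT. Convert E = 30 GPa = 3 × 10¹⁰ Pa.
  σ = -(3 × 10¹⁰) × (1 × 10⁻⁵) × 135 = -4.05 × 10⁷ Pa = -40.5 MPa (compressive)
Final answer: (a) ε_th = 0.00135, (b) σ = -40.5 MPa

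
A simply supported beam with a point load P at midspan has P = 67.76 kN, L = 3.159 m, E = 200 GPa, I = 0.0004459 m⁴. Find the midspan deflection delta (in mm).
Model: a simply supported beam with a point load P at midspan, so delta = (P·L^3) / (48·E·I).
Convert to SI units:
  P = 67.76 kN = 67760 N
  E = 200 GPa = 2 × 10¹¹ Pa
Substitute:
  delta = (67760 × 3.159^3) / (48 × (2 × 10¹¹) × 0.0004459)
  delta = 0.000499 m
Convert: delta = 0.000499 m = 0.499 mm
Final answer: delta = 0.499 mm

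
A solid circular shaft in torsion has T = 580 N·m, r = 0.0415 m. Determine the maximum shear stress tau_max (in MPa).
Model: a solid circular shaft in torsion, so tau_max = (2·T) / (π·r^3).
Substitute:
  tau_max = (2 × 580) / (π × 0.0415^3)
  tau_max = 5.166 × 10⁶ Pa
Convert: tau_max = 5.166 × 10⁶ Pa = 5.166 MPa
Final answer: tau_max = 5.166 MPa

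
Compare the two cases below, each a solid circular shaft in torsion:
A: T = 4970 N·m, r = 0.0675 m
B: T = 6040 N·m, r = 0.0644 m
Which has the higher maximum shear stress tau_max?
Model: a solid circular shaft in torsion, so tau_max = (2·T) / (π·r^3) (SI units).
  A: tau_max = (2 × 4970) / (π × 0.0675^3) = 1.029 × 10⁷ Pa = 10.29 MPa
  B: tau_max = (2 × 6040) / (π × 0.0644^3) = 1.44 × 10⁷ Pa = 14.4 MPa
14.4 MPa > 10.29 MPa, so B is larger.
Final answer: B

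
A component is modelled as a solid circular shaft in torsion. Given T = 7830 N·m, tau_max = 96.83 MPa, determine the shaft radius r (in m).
Model: a solid circular shaft in torsion, so tau_max = (2·T) / (π·r^3).
Solve for r: r = ((2·T) / (π·tau_max))^(1/3).
Convert to SI units:
  tau_max = 96.83 MPa = 9.683 × 10⁷ Pa
Substitute:
  r = ((2 × 7830) / (π × (9.683 × 10⁷)))^(1/3)
  r = 0.0372 m
Final answer: r = 0.0372 m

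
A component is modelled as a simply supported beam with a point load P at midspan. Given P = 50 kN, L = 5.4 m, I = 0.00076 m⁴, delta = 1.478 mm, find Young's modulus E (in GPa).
Model: a simply supported beam with a point load P at midspan, so delta = (P·L^3) / (48·E·I).
Solve for E: E = (P·L^3) / (48·delta·I).
Convert to SI units:
  P = 50 kN = 50000 N
  delta = 1.478 mm = 0.001478 m
Substitute:
  E = (50000 × 5.4^3) / (48 × 0.001478 × 0.00076)
  E = 1.46 × 10¹¹ Pa
Convert: E = 1.46 × 10¹¹ Pa = 146 GPa
Final answer: E = 146 GPa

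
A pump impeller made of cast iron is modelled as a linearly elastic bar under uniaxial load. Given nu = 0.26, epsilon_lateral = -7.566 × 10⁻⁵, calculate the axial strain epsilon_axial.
Model: a linearly elastic bar under uniaxial load, so epsilon_lateral = -nu·epsilon_axial.
Solve for epsilon_axial: epsilon_axial = -epsilon_lateral / nu.
Substitute:
  epsilon_axial = -(-7.566 × 10⁻⁵) / 0.26
  epsilon_axial = 0.000291
Final answer: epsilon_axial = 0.000291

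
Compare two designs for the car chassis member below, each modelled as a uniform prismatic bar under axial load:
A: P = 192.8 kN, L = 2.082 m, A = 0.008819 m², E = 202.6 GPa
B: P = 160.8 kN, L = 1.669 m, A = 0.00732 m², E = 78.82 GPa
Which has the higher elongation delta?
Model: a uniform prismatic bar under axial load, so delta = (P·L) / (A·E) (SI units).
  A: delta = (192800 × 2.082) / (0.008819 × (2.026 × 10¹¹)) = 0.0002247 m = 0.2247 mm
  B: delta = (160800 × 1.669) / (0.00732 × (7.882 × 10¹⁰)) = 0.0004652 m = 0.4652 mm
0.4652 mm > 0.2247 mm, so B is larger.
Final answer: B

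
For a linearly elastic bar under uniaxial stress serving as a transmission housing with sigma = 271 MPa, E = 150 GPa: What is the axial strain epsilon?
Model: a linearly elastic bar under uniaxial stress, so epsilon = sigma / E.
Convert to SI units:
  sigma = 271 MPa = 2.71 × 10⁸ Pa
  E = 150 GPa = 1.5 × 10¹¹ Pa
Substitute:
  epsilon = (2.71 × 10⁸) / (1.5 × 10¹¹)
  epsilon = 0.001807
Final answer: epsilon = 0.001807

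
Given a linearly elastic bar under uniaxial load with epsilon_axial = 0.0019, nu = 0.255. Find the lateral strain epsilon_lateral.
Model: a linearly elastic bar under uniaxial load, so epsilon_lateral = -nu·epsilon_axial.
Substitute:
  epsilon_lateral = -(0.255 × 0.0019)
  epsilon_lateral = -0.0004845
Final answer: epsilon_lateral = -0.0004845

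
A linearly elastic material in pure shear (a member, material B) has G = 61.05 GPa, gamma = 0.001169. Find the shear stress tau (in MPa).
Model: a linearly elastic material in pure shear, so tau = G·gamma.
Convert to SI units:
  G = 61.05 GPa = 6.105 × 10¹⁰ Pa
Substitute:
  tau = (6.105 × 10¹⁰) × 0.001169
  tau = 7.137 × 10⁷ Pa
Convert: tau = 7.137 × 10⁷ Pa = 71.37 MPa
Final answer: tau = 71.37 MPa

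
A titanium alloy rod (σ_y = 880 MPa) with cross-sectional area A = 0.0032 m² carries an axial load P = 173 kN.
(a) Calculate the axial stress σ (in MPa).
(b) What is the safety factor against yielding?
(a) Axial stress σ = P/A. Convert P = 173 kN = 173000 N.
  σ = 173000 / 0.0032 = 5.406 × 10⁷ Pa = 54.06 MPa
(b) Safety factor SF = σ_y/σ = 880 / 54.06 = 16.28
Final answer: (a) σ = 54.06 MPa, (b) SF = 16.28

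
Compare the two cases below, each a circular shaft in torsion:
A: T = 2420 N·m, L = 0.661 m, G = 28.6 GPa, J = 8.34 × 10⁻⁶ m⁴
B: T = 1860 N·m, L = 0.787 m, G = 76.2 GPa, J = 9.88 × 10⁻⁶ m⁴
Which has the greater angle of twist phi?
Model: a circular shaft in torsion, so phi = (T·L) / (G·J) (SI units).
  A: phi = (2420 × 0.661) / ((2.86 × 10¹⁰) × (8.34 × 10⁻⁶)) = 0.006706 rad = 0.3842°
  B: phi = (1860 × 0.787) / ((7.62 × 10¹⁰) × (9.88 × 10⁻⁶)) = 0.001944 rad = 0.1114°
0.3842° > 0.1114°, so A is larger.
Final answer: A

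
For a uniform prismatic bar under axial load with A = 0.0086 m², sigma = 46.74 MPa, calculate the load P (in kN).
Model: a uniform prismatic bar under axial load, so sigma = P / A.
Solve for P: P = sigma·A.
Convert to SI units:
  sigma = 46.74 MPa = 4.674 × 10⁷ Pa
Substitute:
  P = (4.674 × 10⁷) × 0.0086
  P = 402000 N
Convert: P = 402000 N = 402 kN
Final answer: P = 402 kN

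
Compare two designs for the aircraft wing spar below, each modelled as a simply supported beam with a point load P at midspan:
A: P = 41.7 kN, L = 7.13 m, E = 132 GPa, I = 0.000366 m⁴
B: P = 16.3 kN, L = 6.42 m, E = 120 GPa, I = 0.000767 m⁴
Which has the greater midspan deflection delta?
Model: a simply supported beam with a point load P at midspan, so delta = (P·L^3) / (48·E·I) (SI units).
  A: delta = (41700 × 7.13^3) / (48 × (1.32 × 10¹¹) × 0.000366) = 0.006518 m = 6.518 mm
  B: delta = (16300 × 6.42^3) / (48 × (1.2 × 10¹¹) × 0.000767) = 0.0009763 m = 0.9763 mm
6.518 mm > 0.9763 mm, so A is larger.
Final answer: A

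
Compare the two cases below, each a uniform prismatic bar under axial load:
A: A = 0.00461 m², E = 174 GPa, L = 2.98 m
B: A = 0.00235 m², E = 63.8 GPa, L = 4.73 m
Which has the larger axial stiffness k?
Model: a uniform prismatic bar under axial load, so k = (A·E) / L (SI units).
  A: k = (0.00461 × (1.74 × 10¹¹)) / 2.98 = 2.692 × 10⁸ N/m = 269.2 MN/m
  B: k = (0.00235 × (6.38 × 10¹⁰)) / 4.73 = 3.17 × 10⁷ N/m = 31.7 MN/m
269.2 MN/m > 31.7 MN/m, so A is larger.
Final answer: A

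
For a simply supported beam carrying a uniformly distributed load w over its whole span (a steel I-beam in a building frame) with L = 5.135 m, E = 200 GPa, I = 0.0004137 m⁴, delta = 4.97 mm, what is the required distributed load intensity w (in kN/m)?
Model: a simply supported beam carrying a uniformly distributed load w over its whole span, so delta = (5·w·L^4) / (384·E·I).
Solve for w: w = (384·delta·E·I) / (5·L^4).
Convert to SI units:
  E = 200 GPa = 2 × 10¹¹ Pa
  delta = 4.97 mm = 0.00497 m
Substitute:
  w = (384 × 0.00497 × (2 × 10¹¹) × 0.0004137) / (5 × 5.135^4)
  w = 45420 N/m
Convert: w = 45420 N/m = 45.42 kN/m
Final answer: w = 45.42 kN/m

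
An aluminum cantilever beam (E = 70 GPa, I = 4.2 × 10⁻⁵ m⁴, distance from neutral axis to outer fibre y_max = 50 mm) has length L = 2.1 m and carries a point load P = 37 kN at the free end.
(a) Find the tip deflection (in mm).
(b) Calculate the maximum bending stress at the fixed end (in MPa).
(a) Tip deflection of a cantilever with an end point load: δ = P·L^3 / (3·E·I). Convert P = 37 kN = 37000 N, E = 70 GPa = 7 × 10¹⁰ Pa.
  δ = (37000 × 2.1^3) / (3 × (7 × 10¹⁰) × (4.2 × 10⁻⁵)) = 0.03885 m = 38.85 mm
(b) Maximum bending moment at the fixed end: M = P·L = 37000 × 2.1 = 77700 N·m. Convert y_max = 50 mm = 0.05 m.
  σ = M·y_max / I = (77700 × 0.05) / (4.2 × 10⁻⁵) = 9.25 × 10⁷ Pa = 92.5 MPa
Final answer: (a) δ = 38.85 mm, (b) σ = 92.5 MPa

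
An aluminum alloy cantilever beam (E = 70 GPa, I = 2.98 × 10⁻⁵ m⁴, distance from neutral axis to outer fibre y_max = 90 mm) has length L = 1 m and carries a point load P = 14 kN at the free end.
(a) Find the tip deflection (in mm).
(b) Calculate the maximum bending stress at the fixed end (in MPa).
(a) Tip deflection of a cantilever with an end point load: δ = P·L^3 / (3·E·I). Convert P = 14 kN = 14000 N, E = 70 GPa = 7 × 10¹⁰ Pa.
  δ = (14000 × 1^3) / (3 × (7 × 10¹⁰) × (2.98 × 10⁻⁵)) = 0.002237 m = 2.237 mm
(b) Maximum bending moment at the fixed end: M = P·L = 14000 × 1 = 14000 N·m. Convert y_max = 90 mm = 0.09 m.
  σ = M·y_max / I = (14000 × 0.09) / (2.98 × 10⁻⁵) = 4.228 × 10⁷ Pa = 42.28 MPa
Final answer: (a) δ = 2.237 mm, (b) σ = 42.28 MPa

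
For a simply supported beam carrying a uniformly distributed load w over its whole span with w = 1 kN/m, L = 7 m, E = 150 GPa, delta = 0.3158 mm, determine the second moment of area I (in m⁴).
Model: a simply supported beam carrying a uniformly distributed load w over its whole span, so delta = (5·w·L^4) / (384·E·I).
Solve for I: I = (5·w·L^4) / (384·delta·E).
Convert to SI units:
  w = 1 kN/m = 1000 N/m
  E = 150 GPa = 1.5 × 10¹¹ Pa
  delta = 0.3158 mm = 0.0003158 m
Substitute:
  I = (5 × 1000 × 7^4) / (384 × 0.0003158 × (1.5 × 10¹¹))
  I = 0.00066 m⁴
Final answer: I = 0.00066 m⁴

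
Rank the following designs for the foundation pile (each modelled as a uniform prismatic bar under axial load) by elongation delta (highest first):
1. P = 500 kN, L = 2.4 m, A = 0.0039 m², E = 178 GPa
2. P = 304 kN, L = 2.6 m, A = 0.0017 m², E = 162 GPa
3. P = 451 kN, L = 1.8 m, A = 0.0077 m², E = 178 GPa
Model: a uniform prismatic bar under axial load, so delta = (P·L) / (A·E) (SI units).
  Case 1: delta = (500000 × 2.4) / (0.0039 × (1.78 × 10¹¹)) = 0.001729 m = 1.729 mm
  Case 2: delta = (304000 × 2.6) / (0.0017 × (1.62 × 10¹¹)) = 0.00287 m = 2.87 mm
  Case 3: delta = (451000 × 1.8) / (0.0077 × (1.78 × 10¹¹)) = 0.0005923 m = 0.5923 mm
Ordering: 2.87 mm (case 2) > 1.729 mm (case 1) > 0.5923 mm (case 3)
Final answer: 2, 1, 3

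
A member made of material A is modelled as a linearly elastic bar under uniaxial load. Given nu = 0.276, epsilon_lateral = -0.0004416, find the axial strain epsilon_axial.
Model: a linearly elastic bar under uniaxial load, so epsilon_lateral = -nu·epsilon_axial.
Solve for epsilon_axial: epsilon_axial = -epsilon_lateral / nu.
Substitute:
  epsilon_axial = -(-0.0004416) / 0.276
  epsilon_axial = 0.0016
Final answer: epsilon_axial = 0.0016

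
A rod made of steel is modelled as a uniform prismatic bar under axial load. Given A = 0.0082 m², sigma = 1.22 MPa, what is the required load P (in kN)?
Model: a uniform prismatic bar under axial load, so sigma = P / A.
Solve for P: P = sigma·A.
Convert to SI units:
  sigma = 1.22 MPa = 1.22 × 10⁶ Pa
Substitute:
  P = (1.22 × 10⁶) × 0.0082
  P = 10000 N
Convert: P = 10000 N = 10 kN
Final answer: P = 10 kN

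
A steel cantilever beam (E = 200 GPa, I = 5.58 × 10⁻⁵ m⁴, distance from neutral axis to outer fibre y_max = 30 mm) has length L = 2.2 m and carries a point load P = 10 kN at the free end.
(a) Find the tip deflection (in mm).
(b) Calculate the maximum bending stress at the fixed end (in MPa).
(a) Tip deflection of a cantilever with an end point load: δ = P·L^3 / (3·E·I). Convert P = 10 kN = 10000 N, E = 200 GPa = 2 × 10¹¹ Pa.
  δ = (10000 × 2.2^3) / (3 × (2 × 10¹¹) × (5.58 × 10⁻⁵)) = 0.00318 m = 3.18 mm
(b) Maximum bending moment at the fixed end: M = P·L = 10000 × 2.2 = 22000 N·m. Convert y_max = 30 mm = 0.03 m.
  σ = M·y_max / I = (22000 × 0.03) / (5.58 × 10⁻⁵) = 1.183 × 10⁷ Pa = 11.83 MPa
Final answer: (a) δ = 3.18 mm, (b) σ = 11.83 MPa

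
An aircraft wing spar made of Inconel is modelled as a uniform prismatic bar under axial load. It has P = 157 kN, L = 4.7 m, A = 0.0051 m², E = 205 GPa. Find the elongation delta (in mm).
Model: a uniform prismatic bar under axial load, so delta = (P·L) / (A·E).
Convert to SI units:
  P = 157 kN = 157000 N
  E = 205 GPa = 2.05 × 10¹¹ Pa
Substitute:
  delta = (157000 × 4.7) / (0.0051 × (2.05 × 10¹¹))
  delta = 0.0007058 m
Convert: delta = 0.0007058 m = 0.7058 mm
Final answer: delta = 0.7058 mm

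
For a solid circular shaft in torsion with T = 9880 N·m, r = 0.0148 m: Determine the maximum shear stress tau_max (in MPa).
Model: a solid circular shaft in torsion, so tau_max = (2·T) / (π·r^3).
Substitute:
  tau_max = (2 × 9880) / (π × 0.0148^3)
  tau_max = 1.94 × 10⁹ Pa
Convert: tau_max = 1.94 × 10⁹ Pa = 1940 MPa
Final answer: tau_max = 1940 MPa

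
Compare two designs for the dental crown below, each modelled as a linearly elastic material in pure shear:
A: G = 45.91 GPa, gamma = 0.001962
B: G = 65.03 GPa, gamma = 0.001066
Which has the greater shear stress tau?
Model: a linearly elastic material in pure shear, so tau = G·gamma (SI units).
  A: tau = (4.591 × 10¹⁰) × 0.001962 = 9.008 × 10⁷ Pa = 90.08 MPa
  B: tau = (6.503 × 10¹⁰) × 0.001066 = 6.932 × 10⁷ Pa = 69.32 MPa
90.08 MPa > 69.32 MPa, so A is larger.
Final answer: A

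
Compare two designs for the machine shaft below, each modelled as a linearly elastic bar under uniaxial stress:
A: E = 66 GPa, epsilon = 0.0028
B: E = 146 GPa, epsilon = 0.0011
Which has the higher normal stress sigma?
Model: a linearly elastic bar under uniaxial stress, so sigma = E·epsilon (SI units).
  A: sigma = (6.6 × 10¹⁰) × 0.0028 = 1.848 × 10⁸ Pa = 184.8 MPa
  B: sigma = (1.46 × 10¹¹) × 0.0011 = 1.606 × 10⁸ Pa = 160.6 MPa
184.8 MPa > 160.6 MPa, so A is larger.
Final answer: A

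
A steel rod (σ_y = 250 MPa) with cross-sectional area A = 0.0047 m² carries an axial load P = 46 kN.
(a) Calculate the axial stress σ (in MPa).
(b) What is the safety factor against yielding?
(a) Axial stress σ = P/A. Convert P = 46 kN = 46000 N.
  σ = 46000 / 0.0047 = 9.787 × 10⁶ Pa = 9.787 MPa
(b) Safety factor SF = σ_y/σ = 250 / 9.787 = 25.54
Final answer: (a) σ = 9.787 MPa, (b) SF = 25.54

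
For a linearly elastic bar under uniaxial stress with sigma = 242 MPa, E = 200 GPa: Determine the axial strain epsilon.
Model: a linearly elastic bar under uniaxial stress, so epsilon = sigma / E.
Convert to SI units:
  sigma = 242 MPa = 2.42 × 10⁸ Pa
  E = 200 GPa = 2 × 10¹¹ Pa
Substitute:
  epsilon = (2.42 × 10⁸) / (2 × 10¹¹)
  epsilon = 0.00121
Final answer: epsilon = 0.00121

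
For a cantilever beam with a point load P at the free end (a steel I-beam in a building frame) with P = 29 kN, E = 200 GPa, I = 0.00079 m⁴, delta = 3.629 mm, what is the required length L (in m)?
Model: a cantilever beam with a point load P at the free end, so delta = (P·L^3) / (3·E·I).
Solve for L: L = ((3·delta·E·I) / P)^(1/3).
Convert to SI units:
  P = 29 kN = 29000 N
  E = 200 GPa = 2 × 10¹¹ Pa
  delta = 3.629 mm = 0.003629 m
Substitute:
  L = ((3 × 0.003629 × (2 × 10¹¹) × 0.00079) / 29000)^(1/3)
  L = 3.9 m
Final answer: L = 3.9 m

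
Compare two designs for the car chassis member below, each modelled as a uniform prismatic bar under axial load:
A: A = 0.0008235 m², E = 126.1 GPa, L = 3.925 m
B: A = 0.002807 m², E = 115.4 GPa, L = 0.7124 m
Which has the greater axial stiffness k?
Model: a uniform prismatic bar under axial load, so k = (A·E) / L (SI units).
  A: k = (0.0008235 × (1.261 × 10¹¹)) / 3.925 = 2.646 × 10⁷ N/m = 26.46 MN/m
  B: k = (0.002807 × (1.154 × 10¹¹)) / 0.7124 = 4.547 × 10⁸ N/m = 454.7 MN/m
454.7 MN/m > 26.46 MN/m, so B is larger.
Final answer: B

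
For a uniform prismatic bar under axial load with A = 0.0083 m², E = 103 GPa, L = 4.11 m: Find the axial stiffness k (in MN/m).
Model: a uniform prismatic bar under axial load, so k = (A·E) / L.
Convert to SI units:
  E = 103 GPa = 1.03 × 10¹¹ Pa
Substitute:
  k = (0.0083 × (1.03 × 10¹¹)) / 4.11
  k = 2.08 × 10⁸ N/m
Convert: k = 2.08 × 10⁸ N/m = 208 MN/m
Final answer: k = 208 MN/m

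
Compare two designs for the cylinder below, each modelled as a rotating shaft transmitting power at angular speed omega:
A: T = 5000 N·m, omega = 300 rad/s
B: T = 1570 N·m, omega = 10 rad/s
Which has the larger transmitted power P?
Model: a rotating shaft transmitting power at angular speed omega, so P = T·omega (SI units).
  A: P = 5000 × 300 = 1.5 × 10⁶ W = 1500 kW
  B: P = 1570 × 10 = 15700 W = 15.7 kW
1500 kW > 15.7 kW, so A is larger.
Final answer: A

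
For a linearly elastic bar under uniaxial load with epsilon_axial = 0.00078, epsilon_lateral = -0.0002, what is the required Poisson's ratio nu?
Model: a linearly elastic bar under uniaxial load, so epsilon_lateral = -nu·epsilon_axial.
Solve for nu: nu = -epsilon_lateral / epsilon_axial.
Substitute:
  nu = -(-0.0002) / 0.00078
  nu = 0.2564
Final answer: nu = 0.2564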